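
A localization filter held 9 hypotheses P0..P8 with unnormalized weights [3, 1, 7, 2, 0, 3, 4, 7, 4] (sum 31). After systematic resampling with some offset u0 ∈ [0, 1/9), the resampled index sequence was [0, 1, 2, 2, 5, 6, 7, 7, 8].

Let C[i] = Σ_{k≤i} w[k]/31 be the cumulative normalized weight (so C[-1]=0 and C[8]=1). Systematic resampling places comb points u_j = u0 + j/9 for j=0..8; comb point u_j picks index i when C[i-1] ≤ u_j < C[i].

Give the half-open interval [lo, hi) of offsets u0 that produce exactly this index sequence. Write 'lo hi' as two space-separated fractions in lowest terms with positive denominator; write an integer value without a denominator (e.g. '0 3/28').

0 5/279

C = [3/31, 4/31, 11/31, 13/31, 13/31, 16/31, 20/31, 27/31, 1]
j=0 picked index 0: u0 ∈ [0, 3/31)
j=1 picked index 1: u0 ∈ [-4/279, 5/279)
j=2 picked index 2: u0 ∈ [-26/279, 37/279)
j=3 picked index 2: u0 ∈ [-19/93, 2/93)
j=4 picked index 5: u0 ∈ [-7/279, 20/279)
j=5 picked index 6: u0 ∈ [-11/279, 25/279)
j=6 picked index 7: u0 ∈ [-2/93, 19/93)
j=7 picked index 7: u0 ∈ [-37/279, 26/279)
j=8 picked index 8: u0 ∈ [-5/279, 1/9)
intersection: [0, 5/279)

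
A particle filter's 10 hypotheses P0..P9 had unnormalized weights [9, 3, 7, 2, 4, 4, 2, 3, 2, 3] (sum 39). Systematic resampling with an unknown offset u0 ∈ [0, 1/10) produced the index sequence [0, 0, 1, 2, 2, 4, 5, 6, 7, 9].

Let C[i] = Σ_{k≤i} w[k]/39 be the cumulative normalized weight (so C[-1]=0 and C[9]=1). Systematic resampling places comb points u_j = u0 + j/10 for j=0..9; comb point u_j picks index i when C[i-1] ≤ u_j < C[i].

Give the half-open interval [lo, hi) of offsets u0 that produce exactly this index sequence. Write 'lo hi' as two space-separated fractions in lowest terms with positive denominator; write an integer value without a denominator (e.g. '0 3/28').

17/390 14/195

C = [3/13, 4/13, 19/39, 7/13, 25/39, 29/39, 31/39, 34/39, 12/13, 1]
j=0 picked index 0: u0 ∈ [0, 3/13)
j=1 picked index 0: u0 ∈ [-1/10, 17/130)
j=2 picked index 1: u0 ∈ [2/65, 7/65)
j=3 picked index 2: u0 ∈ [1/130, 73/390)
j=4 picked index 2: u0 ∈ [-6/65, 17/195)
j=5 picked index 4: u0 ∈ [1/26, 11/78)
j=6 picked index 5: u0 ∈ [8/195, 28/195)
j=7 picked index 6: u0 ∈ [17/390, 37/390)
j=8 picked index 7: u0 ∈ [-1/195, 14/195)
j=9 picked index 9: u0 ∈ [3/130, 1/10)
intersection: [17/390, 14/195)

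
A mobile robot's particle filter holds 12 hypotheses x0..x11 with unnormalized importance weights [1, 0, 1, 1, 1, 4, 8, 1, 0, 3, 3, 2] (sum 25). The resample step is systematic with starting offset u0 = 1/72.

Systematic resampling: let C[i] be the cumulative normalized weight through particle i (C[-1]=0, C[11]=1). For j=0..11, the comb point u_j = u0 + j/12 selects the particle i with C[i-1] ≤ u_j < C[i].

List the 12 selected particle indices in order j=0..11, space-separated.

0 3 5 5 6 6 6 6 9 9 10 11

C = [1/25, 1/25, 2/25, 3/25, 4/25, 8/25, 16/25, 17/25, 17/25, 4/5, 23/25, 1]
j=0: u_0=1/72 ∈ [0, 1/25) → index 0
j=1: u_1=7/72 ∈ [2/25, 3/25) → index 3
j=2: u_2=13/72 ∈ [4/25, 8/25) → index 5
j=3: u_3=19/72 ∈ [4/25, 8/25) → index 5
j=4: u_4=25/72 ∈ [8/25, 16/25) → index 6
j=5: u_5=31/72 ∈ [8/25, 16/25) → index 6
j=6: u_6=37/72 ∈ [8/25, 16/25) → index 6
j=7: u_7=43/72 ∈ [8/25, 16/25) → index 6
j=8: u_8=49/72 ∈ [17/25, 4/5) → index 9
j=9: u_9=55/72 ∈ [17/25, 4/5) → index 9
j=10: u_10=61/72 ∈ [4/5, 23/25) → index 10
j=11: u_11=67/72 ∈ [23/25, 1) → index 11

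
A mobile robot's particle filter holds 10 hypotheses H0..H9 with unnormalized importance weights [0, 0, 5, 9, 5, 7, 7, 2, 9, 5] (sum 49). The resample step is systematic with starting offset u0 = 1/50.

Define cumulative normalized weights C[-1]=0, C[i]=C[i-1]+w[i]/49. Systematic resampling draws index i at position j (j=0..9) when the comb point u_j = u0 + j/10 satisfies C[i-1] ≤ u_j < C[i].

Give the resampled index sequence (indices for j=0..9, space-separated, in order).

2 3 3 4 5 5 6 8 8 9

C = [0, 0, 5/49, 2/7, 19/49, 26/49, 33/49, 5/7, 44/49, 1]
j=0: u_0=1/50 ∈ [0, 5/49) → index 2
j=1: u_1=3/25 ∈ [5/49, 2/7) → index 3
j=2: u_2=11/50 ∈ [5/49, 2/7) → index 3
j=3: u_3=8/25 ∈ [2/7, 19/49) → index 4
j=4: u_4=21/50 ∈ [19/49, 26/49) → index 5
j=5: u_5=13/25 ∈ [19/49, 26/49) → index 5
j=6: u_6=31/50 ∈ [26/49, 33/49) → index 6
j=7: u_7=18/25 ∈ [5/7, 44/49) → index 8
j=8: u_8=41/50 ∈ [5/7, 44/49) → index 8
j=9: u_9=23/25 ∈ [44/49, 1) → index 9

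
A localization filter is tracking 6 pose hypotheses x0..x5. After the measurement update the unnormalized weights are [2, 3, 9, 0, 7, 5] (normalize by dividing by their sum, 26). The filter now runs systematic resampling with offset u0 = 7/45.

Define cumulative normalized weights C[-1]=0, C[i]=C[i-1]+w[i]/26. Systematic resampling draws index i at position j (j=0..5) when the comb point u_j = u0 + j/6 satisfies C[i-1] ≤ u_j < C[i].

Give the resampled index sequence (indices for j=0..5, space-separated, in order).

C = [1/13, 5/26, 7/13, 7/13, 21/26, 1]
j=0: u_0=7/45 ∈ [1/13, 5/26) → index 1
j=1: u_1=29/90 ∈ [5/26, 7/13) → index 2
j=2: u_2=22/45 ∈ [5/26, 7/13) → index 2
j=3: u_3=59/90 ∈ [7/13, 21/26) → index 4
j=4: u_4=37/45 ∈ [21/26, 1) → index 5
j=5: u_5=89/90 ∈ [21/26, 1) → index 5

1 2 2 4 5 5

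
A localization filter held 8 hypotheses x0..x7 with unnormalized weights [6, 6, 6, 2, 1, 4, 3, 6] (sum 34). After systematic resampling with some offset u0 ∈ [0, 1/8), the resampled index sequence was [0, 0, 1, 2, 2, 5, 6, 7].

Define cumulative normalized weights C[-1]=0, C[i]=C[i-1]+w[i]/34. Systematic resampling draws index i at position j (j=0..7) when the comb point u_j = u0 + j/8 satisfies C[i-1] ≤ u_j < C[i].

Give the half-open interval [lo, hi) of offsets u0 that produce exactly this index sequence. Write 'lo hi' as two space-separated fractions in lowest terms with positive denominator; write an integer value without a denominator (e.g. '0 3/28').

0 1/34

C = [3/17, 6/17, 9/17, 10/17, 21/34, 25/34, 14/17, 1]
j=0 picked index 0: u0 ∈ [0, 3/17)
j=1 picked index 0: u0 ∈ [-1/8, 7/136)
j=2 picked index 1: u0 ∈ [-5/68, 7/68)
j=3 picked index 2: u0 ∈ [-3/136, 21/136)
j=4 picked index 2: u0 ∈ [-5/34, 1/34)
j=5 picked index 5: u0 ∈ [-1/136, 15/136)
j=6 picked index 6: u0 ∈ [-1/68, 5/68)
j=7 picked index 7: u0 ∈ [-7/136, 1/8)
intersection: [0, 1/34)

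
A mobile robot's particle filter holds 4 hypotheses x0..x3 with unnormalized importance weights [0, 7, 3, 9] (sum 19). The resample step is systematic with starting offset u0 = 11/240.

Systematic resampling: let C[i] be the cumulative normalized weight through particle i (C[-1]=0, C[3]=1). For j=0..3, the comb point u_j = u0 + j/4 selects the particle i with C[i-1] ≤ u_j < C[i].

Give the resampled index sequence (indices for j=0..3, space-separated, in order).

1 1 3 3

C = [0, 7/19, 10/19, 1]
j=0: u_0=11/240 ∈ [0, 7/19) → index 1
j=1: u_1=71/240 ∈ [0, 7/19) → index 1
j=2: u_2=131/240 ∈ [10/19, 1) → index 3
j=3: u_3=191/240 ∈ [10/19, 1) → index 3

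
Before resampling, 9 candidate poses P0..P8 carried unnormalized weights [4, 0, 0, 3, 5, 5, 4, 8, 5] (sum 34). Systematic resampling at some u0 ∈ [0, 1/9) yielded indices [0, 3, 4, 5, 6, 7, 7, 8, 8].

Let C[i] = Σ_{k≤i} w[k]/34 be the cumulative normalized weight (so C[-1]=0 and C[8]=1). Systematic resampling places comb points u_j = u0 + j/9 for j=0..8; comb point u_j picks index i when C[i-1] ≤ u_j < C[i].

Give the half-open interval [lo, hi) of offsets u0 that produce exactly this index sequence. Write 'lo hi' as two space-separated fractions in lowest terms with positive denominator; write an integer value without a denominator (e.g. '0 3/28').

C = [2/17, 2/17, 2/17, 7/34, 6/17, 1/2, 21/34, 29/34, 1]
j=0 picked index 0: u0 ∈ [0, 2/17)
j=1 picked index 3: u0 ∈ [1/153, 29/306)
j=2 picked index 4: u0 ∈ [-5/306, 20/153)
j=3 picked index 5: u0 ∈ [1/51, 1/6)
j=4 picked index 6: u0 ∈ [1/18, 53/306)
j=5 picked index 7: u0 ∈ [19/306, 91/306)
j=6 picked index 7: u0 ∈ [-5/102, 19/102)
j=7 picked index 8: u0 ∈ [23/306, 2/9)
j=8 picked index 8: u0 ∈ [-11/306, 1/9)
intersection: [23/306, 29/306)

23/306 29/306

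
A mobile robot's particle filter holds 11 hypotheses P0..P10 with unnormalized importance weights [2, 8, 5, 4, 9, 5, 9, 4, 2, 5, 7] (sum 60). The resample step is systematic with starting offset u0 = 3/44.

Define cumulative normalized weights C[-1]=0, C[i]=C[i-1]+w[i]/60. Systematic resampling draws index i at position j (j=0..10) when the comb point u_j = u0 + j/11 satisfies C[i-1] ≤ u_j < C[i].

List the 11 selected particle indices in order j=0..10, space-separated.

1 1 3 4 4 5 6 7 8 10 10

C = [1/30, 1/6, 1/4, 19/60, 7/15, 11/20, 7/10, 23/30, 4/5, 53/60, 1]
j=0: u_0=3/44 ∈ [1/30, 1/6) → index 1
j=1: u_1=7/44 ∈ [1/30, 1/6) → index 1
j=2: u_2=1/4 ∈ [1/4, 19/60) → index 3
j=3: u_3=15/44 ∈ [19/60, 7/15) → index 4
j=4: u_4=19/44 ∈ [19/60, 7/15) → index 4
j=5: u_5=23/44 ∈ [7/15, 11/20) → index 5
j=6: u_6=27/44 ∈ [11/20, 7/10) → index 6
j=7: u_7=31/44 ∈ [7/10, 23/30) → index 7
j=8: u_8=35/44 ∈ [23/30, 4/5) → index 8
j=9: u_9=39/44 ∈ [53/60, 1) → index 10
j=10: u_10=43/44 ∈ [53/60, 1) → index 10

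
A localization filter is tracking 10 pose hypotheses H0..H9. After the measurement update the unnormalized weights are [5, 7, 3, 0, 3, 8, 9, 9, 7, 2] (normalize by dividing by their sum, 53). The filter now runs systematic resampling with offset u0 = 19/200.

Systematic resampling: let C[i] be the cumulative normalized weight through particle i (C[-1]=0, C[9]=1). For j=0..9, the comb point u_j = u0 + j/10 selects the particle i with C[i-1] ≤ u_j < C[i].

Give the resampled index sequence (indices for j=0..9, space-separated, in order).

C = [5/53, 12/53, 15/53, 15/53, 18/53, 26/53, 35/53, 44/53, 51/53, 1]
j=0: u_0=19/200 ∈ [5/53, 12/53) → index 1
j=1: u_1=39/200 ∈ [5/53, 12/53) → index 1
j=2: u_2=59/200 ∈ [15/53, 18/53) → index 4
j=3: u_3=79/200 ∈ [18/53, 26/53) → index 5
j=4: u_4=99/200 ∈ [26/53, 35/53) → index 6
j=5: u_5=119/200 ∈ [26/53, 35/53) → index 6
j=6: u_6=139/200 ∈ [35/53, 44/53) → index 7
j=7: u_7=159/200 ∈ [35/53, 44/53) → index 7
j=8: u_8=179/200 ∈ [44/53, 51/53) → index 8
j=9: u_9=199/200 ∈ [51/53, 1) → index 9

1 1 4 5 6 6 7 7 8 9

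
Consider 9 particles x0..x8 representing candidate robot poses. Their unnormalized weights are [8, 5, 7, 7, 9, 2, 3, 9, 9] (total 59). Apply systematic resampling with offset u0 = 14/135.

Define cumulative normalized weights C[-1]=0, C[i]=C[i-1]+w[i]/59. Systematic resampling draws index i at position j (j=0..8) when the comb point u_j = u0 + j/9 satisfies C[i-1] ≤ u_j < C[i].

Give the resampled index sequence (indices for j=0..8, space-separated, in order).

0 1 2 3 4 6 7 8 8

C = [8/59, 13/59, 20/59, 27/59, 36/59, 38/59, 41/59, 50/59, 1]
j=0: u_0=14/135 ∈ [0, 8/59) → index 0
j=1: u_1=29/135 ∈ [8/59, 13/59) → index 1
j=2: u_2=44/135 ∈ [13/59, 20/59) → index 2
j=3: u_3=59/135 ∈ [20/59, 27/59) → index 3
j=4: u_4=74/135 ∈ [27/59, 36/59) → index 4
j=5: u_5=89/135 ∈ [38/59, 41/59) → index 6
j=6: u_6=104/135 ∈ [41/59, 50/59) → index 7
j=7: u_7=119/135 ∈ [50/59, 1) → index 8
j=8: u_8=134/135 ∈ [50/59, 1) → index 8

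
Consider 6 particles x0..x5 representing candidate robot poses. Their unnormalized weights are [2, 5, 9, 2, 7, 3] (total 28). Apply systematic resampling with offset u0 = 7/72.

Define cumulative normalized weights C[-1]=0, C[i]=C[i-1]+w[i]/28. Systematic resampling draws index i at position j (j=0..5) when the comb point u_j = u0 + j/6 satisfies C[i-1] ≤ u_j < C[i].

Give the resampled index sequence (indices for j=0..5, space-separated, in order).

1 2 2 3 4 5

C = [1/14, 1/4, 4/7, 9/14, 25/28, 1]
j=0: u_0=7/72 ∈ [1/14, 1/4) → index 1
j=1: u_1=19/72 ∈ [1/4, 4/7) → index 2
j=2: u_2=31/72 ∈ [1/4, 4/7) → index 2
j=3: u_3=43/72 ∈ [4/7, 9/14) → index 3
j=4: u_4=55/72 ∈ [9/14, 25/28) → index 4
j=5: u_5=67/72 ∈ [25/28, 1) → index 5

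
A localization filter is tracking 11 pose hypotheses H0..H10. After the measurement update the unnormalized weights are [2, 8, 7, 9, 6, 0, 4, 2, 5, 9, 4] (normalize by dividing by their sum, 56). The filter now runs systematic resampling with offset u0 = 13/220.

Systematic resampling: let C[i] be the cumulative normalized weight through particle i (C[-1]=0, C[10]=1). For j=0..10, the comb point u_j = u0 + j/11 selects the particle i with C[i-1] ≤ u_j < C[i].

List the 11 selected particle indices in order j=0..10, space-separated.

1 1 2 3 3 4 6 8 9 9 10

C = [1/28, 5/28, 17/56, 13/28, 4/7, 4/7, 9/14, 19/28, 43/56, 13/14, 1]
j=0: u_0=13/220 ∈ [1/28, 5/28) → index 1
j=1: u_1=3/20 ∈ [1/28, 5/28) → index 1
j=2: u_2=53/220 ∈ [5/28, 17/56) → index 2
j=3: u_3=73/220 ∈ [17/56, 13/28) → index 3
j=4: u_4=93/220 ∈ [17/56, 13/28) → index 3
j=5: u_5=113/220 ∈ [13/28, 4/7) → index 4
j=6: u_6=133/220 ∈ [4/7, 9/14) → index 6
j=7: u_7=153/220 ∈ [19/28, 43/56) → index 8
j=8: u_8=173/220 ∈ [43/56, 13/14) → index 9
j=9: u_9=193/220 ∈ [43/56, 13/14) → index 9
j=10: u_10=213/220 ∈ [13/14, 1) → index 10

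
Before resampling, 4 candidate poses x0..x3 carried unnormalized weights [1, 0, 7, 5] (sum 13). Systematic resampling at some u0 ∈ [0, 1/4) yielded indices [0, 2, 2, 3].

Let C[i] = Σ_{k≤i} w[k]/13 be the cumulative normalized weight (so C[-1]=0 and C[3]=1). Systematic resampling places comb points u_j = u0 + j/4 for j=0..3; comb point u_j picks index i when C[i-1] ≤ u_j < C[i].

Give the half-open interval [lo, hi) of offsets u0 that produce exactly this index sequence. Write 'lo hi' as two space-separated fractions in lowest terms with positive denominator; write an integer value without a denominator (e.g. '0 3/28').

0 1/13

C = [1/13, 1/13, 8/13, 1]
j=0 picked index 0: u0 ∈ [0, 1/13)
j=1 picked index 2: u0 ∈ [-9/52, 19/52)
j=2 picked index 2: u0 ∈ [-11/26, 3/26)
j=3 picked index 3: u0 ∈ [-7/52, 1/4)
intersection: [0, 1/13)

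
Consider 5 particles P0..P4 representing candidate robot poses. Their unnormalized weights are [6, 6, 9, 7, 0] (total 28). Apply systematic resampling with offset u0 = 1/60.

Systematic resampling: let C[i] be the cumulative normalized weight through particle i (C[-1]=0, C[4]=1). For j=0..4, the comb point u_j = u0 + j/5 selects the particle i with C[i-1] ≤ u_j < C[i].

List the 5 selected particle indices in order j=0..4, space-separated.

C = [3/14, 3/7, 3/4, 1, 1]
j=0: u_0=1/60 ∈ [0, 3/14) → index 0
j=1: u_1=13/60 ∈ [3/14, 3/7) → index 1
j=2: u_2=5/12 ∈ [3/14, 3/7) → index 1
j=3: u_3=37/60 ∈ [3/7, 3/4) → index 2
j=4: u_4=49/60 ∈ [3/4, 1) → index 3

0 1 1 2 3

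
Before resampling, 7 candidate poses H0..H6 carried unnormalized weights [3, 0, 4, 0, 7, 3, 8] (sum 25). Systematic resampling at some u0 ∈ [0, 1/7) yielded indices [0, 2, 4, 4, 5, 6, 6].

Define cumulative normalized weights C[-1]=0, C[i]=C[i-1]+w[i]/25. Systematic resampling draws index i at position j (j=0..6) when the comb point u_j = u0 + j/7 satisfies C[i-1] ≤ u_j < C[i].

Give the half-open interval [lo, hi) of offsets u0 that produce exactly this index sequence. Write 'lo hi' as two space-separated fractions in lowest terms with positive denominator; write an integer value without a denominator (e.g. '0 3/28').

C = [3/25, 3/25, 7/25, 7/25, 14/25, 17/25, 1]
j=0 picked index 0: u0 ∈ [0, 3/25)
j=1 picked index 2: u0 ∈ [-4/175, 24/175)
j=2 picked index 4: u0 ∈ [-1/175, 48/175)
j=3 picked index 4: u0 ∈ [-26/175, 23/175)
j=4 picked index 5: u0 ∈ [-2/175, 19/175)
j=5 picked index 6: u0 ∈ [-6/175, 2/7)
j=6 picked index 6: u0 ∈ [-31/175, 1/7)
intersection: [0, 19/175)

0 19/175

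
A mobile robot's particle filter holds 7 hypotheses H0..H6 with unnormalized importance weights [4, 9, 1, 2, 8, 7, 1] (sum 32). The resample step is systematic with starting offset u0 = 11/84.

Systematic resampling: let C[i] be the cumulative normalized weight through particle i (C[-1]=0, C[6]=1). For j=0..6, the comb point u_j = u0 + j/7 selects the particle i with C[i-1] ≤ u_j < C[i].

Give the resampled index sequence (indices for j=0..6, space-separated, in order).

C = [1/8, 13/32, 7/16, 1/2, 3/4, 31/32, 1]
j=0: u_0=11/84 ∈ [1/8, 13/32) → index 1
j=1: u_1=23/84 ∈ [1/8, 13/32) → index 1
j=2: u_2=5/12 ∈ [13/32, 7/16) → index 2
j=3: u_3=47/84 ∈ [1/2, 3/4) → index 4
j=4: u_4=59/84 ∈ [1/2, 3/4) → index 4
j=5: u_5=71/84 ∈ [3/4, 31/32) → index 5
j=6: u_6=83/84 ∈ [31/32, 1) → index 6

1 1 2 4 4 5 6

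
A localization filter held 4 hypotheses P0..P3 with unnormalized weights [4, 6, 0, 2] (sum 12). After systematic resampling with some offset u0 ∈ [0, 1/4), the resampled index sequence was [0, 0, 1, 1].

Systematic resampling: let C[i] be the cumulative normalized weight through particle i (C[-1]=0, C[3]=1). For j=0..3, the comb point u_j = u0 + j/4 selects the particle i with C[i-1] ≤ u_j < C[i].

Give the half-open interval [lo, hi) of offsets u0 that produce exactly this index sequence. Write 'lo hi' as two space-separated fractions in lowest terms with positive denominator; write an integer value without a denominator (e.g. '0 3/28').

0 1/12

C = [1/3, 5/6, 5/6, 1]
j=0 picked index 0: u0 ∈ [0, 1/3)
j=1 picked index 0: u0 ∈ [-1/4, 1/12)
j=2 picked index 1: u0 ∈ [-1/6, 1/3)
j=3 picked index 1: u0 ∈ [-5/12, 1/12)
intersection: [0, 1/12)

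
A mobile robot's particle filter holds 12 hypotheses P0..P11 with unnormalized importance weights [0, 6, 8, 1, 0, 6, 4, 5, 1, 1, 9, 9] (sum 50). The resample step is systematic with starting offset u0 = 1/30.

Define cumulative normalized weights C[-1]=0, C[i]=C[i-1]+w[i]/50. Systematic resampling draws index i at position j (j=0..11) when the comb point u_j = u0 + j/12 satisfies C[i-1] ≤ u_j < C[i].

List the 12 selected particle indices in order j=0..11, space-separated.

C = [0, 3/25, 7/25, 3/10, 3/10, 21/50, 1/2, 3/5, 31/50, 16/25, 41/50, 1]
j=0: u_0=1/30 ∈ [0, 3/25) → index 1
j=1: u_1=7/60 ∈ [0, 3/25) → index 1
j=2: u_2=1/5 ∈ [3/25, 7/25) → index 2
j=3: u_3=17/60 ∈ [7/25, 3/10) → index 3
j=4: u_4=11/30 ∈ [3/10, 21/50) → index 5
j=5: u_5=9/20 ∈ [21/50, 1/2) → index 6
j=6: u_6=8/15 ∈ [1/2, 3/5) → index 7
j=7: u_7=37/60 ∈ [3/5, 31/50) → index 8
j=8: u_8=7/10 ∈ [16/25, 41/50) → index 10
j=9: u_9=47/60 ∈ [16/25, 41/50) → index 10
j=10: u_10=13/15 ∈ [41/50, 1) → index 11
j=11: u_11=19/20 ∈ [41/50, 1) → index 11

1 1 2 3 5 6 7 8 10 10 11 11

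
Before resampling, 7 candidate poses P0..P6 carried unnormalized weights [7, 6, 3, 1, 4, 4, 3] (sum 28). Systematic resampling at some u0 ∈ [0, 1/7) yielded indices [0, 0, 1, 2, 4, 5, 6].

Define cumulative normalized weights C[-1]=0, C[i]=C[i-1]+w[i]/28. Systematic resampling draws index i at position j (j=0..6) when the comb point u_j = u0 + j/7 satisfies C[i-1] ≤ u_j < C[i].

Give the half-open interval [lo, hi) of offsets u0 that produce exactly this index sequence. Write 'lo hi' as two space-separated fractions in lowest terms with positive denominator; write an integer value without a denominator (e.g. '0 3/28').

1/28 3/28

C = [1/4, 13/28, 4/7, 17/28, 3/4, 25/28, 1]
j=0 picked index 0: u0 ∈ [0, 1/4)
j=1 picked index 0: u0 ∈ [-1/7, 3/28)
j=2 picked index 1: u0 ∈ [-1/28, 5/28)
j=3 picked index 2: u0 ∈ [1/28, 1/7)
j=4 picked index 4: u0 ∈ [1/28, 5/28)
j=5 picked index 5: u0 ∈ [1/28, 5/28)
j=6 picked index 6: u0 ∈ [1/28, 1/7)
intersection: [1/28, 3/28)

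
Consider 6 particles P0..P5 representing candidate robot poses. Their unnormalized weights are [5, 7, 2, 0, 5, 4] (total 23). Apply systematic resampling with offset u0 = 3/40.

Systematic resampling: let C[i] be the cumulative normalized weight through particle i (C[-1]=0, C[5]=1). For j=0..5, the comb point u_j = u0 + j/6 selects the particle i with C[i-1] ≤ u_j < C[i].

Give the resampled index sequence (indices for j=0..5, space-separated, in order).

C = [5/23, 12/23, 14/23, 14/23, 19/23, 1]
j=0: u_0=3/40 ∈ [0, 5/23) → index 0
j=1: u_1=29/120 ∈ [5/23, 12/23) → index 1
j=2: u_2=49/120 ∈ [5/23, 12/23) → index 1
j=3: u_3=23/40 ∈ [12/23, 14/23) → index 2
j=4: u_4=89/120 ∈ [14/23, 19/23) → index 4
j=5: u_5=109/120 ∈ [19/23, 1) → index 5

0 1 1 2 4 5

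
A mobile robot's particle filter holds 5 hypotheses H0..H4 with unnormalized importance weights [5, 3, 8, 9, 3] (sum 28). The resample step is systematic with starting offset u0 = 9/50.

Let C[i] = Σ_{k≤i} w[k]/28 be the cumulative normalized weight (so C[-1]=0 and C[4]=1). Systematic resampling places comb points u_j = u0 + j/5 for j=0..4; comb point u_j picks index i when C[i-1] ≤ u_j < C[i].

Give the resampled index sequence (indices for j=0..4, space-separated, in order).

C = [5/28, 2/7, 4/7, 25/28, 1]
j=0: u_0=9/50 ∈ [5/28, 2/7) → index 1
j=1: u_1=19/50 ∈ [2/7, 4/7) → index 2
j=2: u_2=29/50 ∈ [4/7, 25/28) → index 3
j=3: u_3=39/50 ∈ [4/7, 25/28) → index 3
j=4: u_4=49/50 ∈ [25/28, 1) → index 4

1 2 3 3 4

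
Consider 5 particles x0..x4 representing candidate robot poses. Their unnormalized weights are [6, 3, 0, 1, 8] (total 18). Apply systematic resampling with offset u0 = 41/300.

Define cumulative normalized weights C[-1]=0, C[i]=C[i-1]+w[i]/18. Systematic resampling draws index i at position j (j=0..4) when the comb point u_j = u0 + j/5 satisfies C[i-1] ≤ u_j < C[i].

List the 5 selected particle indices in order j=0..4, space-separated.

C = [1/3, 1/2, 1/2, 5/9, 1]
j=0: u_0=41/300 ∈ [0, 1/3) → index 0
j=1: u_1=101/300 ∈ [1/3, 1/2) → index 1
j=2: u_2=161/300 ∈ [1/2, 5/9) → index 3
j=3: u_3=221/300 ∈ [5/9, 1) → index 4
j=4: u_4=281/300 ∈ [5/9, 1) → index 4

0 1 3 4 4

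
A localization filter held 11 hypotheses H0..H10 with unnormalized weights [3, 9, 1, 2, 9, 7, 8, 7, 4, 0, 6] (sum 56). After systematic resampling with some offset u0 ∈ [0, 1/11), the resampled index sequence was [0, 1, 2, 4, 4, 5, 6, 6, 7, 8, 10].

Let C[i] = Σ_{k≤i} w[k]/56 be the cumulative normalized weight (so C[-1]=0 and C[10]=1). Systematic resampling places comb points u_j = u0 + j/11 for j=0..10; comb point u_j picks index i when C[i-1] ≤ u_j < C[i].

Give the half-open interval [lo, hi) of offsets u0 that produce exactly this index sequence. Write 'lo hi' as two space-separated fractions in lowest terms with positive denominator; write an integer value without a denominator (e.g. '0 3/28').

5/154 31/616

C = [3/56, 3/14, 13/56, 15/56, 3/7, 31/56, 39/56, 23/28, 25/28, 25/28, 1]
j=0 picked index 0: u0 ∈ [0, 3/56)
j=1 picked index 1: u0 ∈ [-23/616, 19/154)
j=2 picked index 2: u0 ∈ [5/154, 31/616)
j=3 picked index 4: u0 ∈ [-3/616, 12/77)
j=4 picked index 4: u0 ∈ [-59/616, 5/77)
j=5 picked index 5: u0 ∈ [-2/77, 61/616)
j=6 picked index 6: u0 ∈ [5/616, 93/616)
j=7 picked index 6: u0 ∈ [-51/616, 37/616)
j=8 picked index 7: u0 ∈ [-19/616, 29/308)
j=9 picked index 8: u0 ∈ [1/308, 23/308)
j=10 picked index 10: u0 ∈ [-5/308, 1/11)
intersection: [5/154, 31/616)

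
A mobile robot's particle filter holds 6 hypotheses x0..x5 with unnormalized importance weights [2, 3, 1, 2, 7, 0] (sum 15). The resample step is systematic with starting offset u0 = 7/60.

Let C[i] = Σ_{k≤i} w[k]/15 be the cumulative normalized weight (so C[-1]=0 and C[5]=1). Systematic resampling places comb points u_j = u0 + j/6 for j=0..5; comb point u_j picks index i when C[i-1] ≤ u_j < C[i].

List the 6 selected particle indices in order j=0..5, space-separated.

C = [2/15, 1/3, 2/5, 8/15, 1, 1]
j=0: u_0=7/60 ∈ [0, 2/15) → index 0
j=1: u_1=17/60 ∈ [2/15, 1/3) → index 1
j=2: u_2=9/20 ∈ [2/5, 8/15) → index 3
j=3: u_3=37/60 ∈ [8/15, 1) → index 4
j=4: u_4=47/60 ∈ [8/15, 1) → index 4
j=5: u_5=19/20 ∈ [8/15, 1) → index 4

0 1 3 4 4 4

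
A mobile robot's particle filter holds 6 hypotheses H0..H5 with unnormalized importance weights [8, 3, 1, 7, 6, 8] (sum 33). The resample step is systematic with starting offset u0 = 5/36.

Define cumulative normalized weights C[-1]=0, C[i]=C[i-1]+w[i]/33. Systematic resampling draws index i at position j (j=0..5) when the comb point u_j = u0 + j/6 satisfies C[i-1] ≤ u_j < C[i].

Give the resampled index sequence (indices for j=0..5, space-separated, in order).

C = [8/33, 1/3, 4/11, 19/33, 25/33, 1]
j=0: u_0=5/36 ∈ [0, 8/33) → index 0
j=1: u_1=11/36 ∈ [8/33, 1/3) → index 1
j=2: u_2=17/36 ∈ [4/11, 19/33) → index 3
j=3: u_3=23/36 ∈ [19/33, 25/33) → index 4
j=4: u_4=29/36 ∈ [25/33, 1) → index 5
j=5: u_5=35/36 ∈ [25/33, 1) → index 5

0 1 3 4 5 5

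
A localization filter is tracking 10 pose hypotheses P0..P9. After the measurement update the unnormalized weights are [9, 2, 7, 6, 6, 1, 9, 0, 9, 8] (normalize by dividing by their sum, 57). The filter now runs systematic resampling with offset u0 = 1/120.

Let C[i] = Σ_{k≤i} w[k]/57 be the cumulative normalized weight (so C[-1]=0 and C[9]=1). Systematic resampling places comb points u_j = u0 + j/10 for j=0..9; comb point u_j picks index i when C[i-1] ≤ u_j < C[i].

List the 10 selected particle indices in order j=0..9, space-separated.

C = [3/19, 11/57, 6/19, 8/19, 10/19, 31/57, 40/57, 40/57, 49/57, 1]
j=0: u_0=1/120 ∈ [0, 3/19) → index 0
j=1: u_1=13/120 ∈ [0, 3/19) → index 0
j=2: u_2=5/24 ∈ [11/57, 6/19) → index 2
j=3: u_3=37/120 ∈ [11/57, 6/19) → index 2
j=4: u_4=49/120 ∈ [6/19, 8/19) → index 3
j=5: u_5=61/120 ∈ [8/19, 10/19) → index 4
j=6: u_6=73/120 ∈ [31/57, 40/57) → index 6
j=7: u_7=17/24 ∈ [40/57, 49/57) → index 8
j=8: u_8=97/120 ∈ [40/57, 49/57) → index 8
j=9: u_9=109/120 ∈ [49/57, 1) → index 9

0 0 2 2 3 4 6 8 8 9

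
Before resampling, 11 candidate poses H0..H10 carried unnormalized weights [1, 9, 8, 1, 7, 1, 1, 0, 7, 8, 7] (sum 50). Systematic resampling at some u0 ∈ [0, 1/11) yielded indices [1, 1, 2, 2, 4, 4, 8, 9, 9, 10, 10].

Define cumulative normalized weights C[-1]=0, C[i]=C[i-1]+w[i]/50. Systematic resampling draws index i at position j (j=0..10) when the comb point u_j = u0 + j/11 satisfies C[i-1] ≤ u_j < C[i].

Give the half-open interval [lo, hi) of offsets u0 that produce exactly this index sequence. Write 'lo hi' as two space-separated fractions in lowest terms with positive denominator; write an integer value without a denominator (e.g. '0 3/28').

7/110 18/275

C = [1/50, 1/5, 9/25, 19/50, 13/25, 27/50, 14/25, 14/25, 7/10, 43/50, 1]
j=0 picked index 1: u0 ∈ [1/50, 1/5)
j=1 picked index 1: u0 ∈ [-39/550, 6/55)
j=2 picked index 2: u0 ∈ [1/55, 49/275)
j=3 picked index 2: u0 ∈ [-4/55, 24/275)
j=4 picked index 4: u0 ∈ [9/550, 43/275)
j=5 picked index 4: u0 ∈ [-41/550, 18/275)
j=6 picked index 8: u0 ∈ [4/275, 17/110)
j=7 picked index 9: u0 ∈ [7/110, 123/550)
j=8 picked index 9: u0 ∈ [-3/110, 73/550)
j=9 picked index 10: u0 ∈ [23/550, 2/11)
j=10 picked index 10: u0 ∈ [-27/550, 1/11)
intersection: [7/110, 18/275)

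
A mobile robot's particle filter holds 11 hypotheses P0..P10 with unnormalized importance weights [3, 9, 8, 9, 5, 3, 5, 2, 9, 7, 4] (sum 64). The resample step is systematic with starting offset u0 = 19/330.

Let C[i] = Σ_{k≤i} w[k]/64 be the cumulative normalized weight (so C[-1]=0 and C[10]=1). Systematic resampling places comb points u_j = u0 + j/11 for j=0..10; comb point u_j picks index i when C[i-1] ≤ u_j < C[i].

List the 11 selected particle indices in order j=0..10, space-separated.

1 1 2 3 3 4 6 8 8 9 10

C = [3/64, 3/16, 5/16, 29/64, 17/32, 37/64, 21/32, 11/16, 53/64, 15/16, 1]
j=0: u_0=19/330 ∈ [3/64, 3/16) → index 1
j=1: u_1=49/330 ∈ [3/64, 3/16) → index 1
j=2: u_2=79/330 ∈ [3/16, 5/16) → index 2
j=3: u_3=109/330 ∈ [5/16, 29/64) → index 3
j=4: u_4=139/330 ∈ [5/16, 29/64) → index 3
j=5: u_5=169/330 ∈ [29/64, 17/32) → index 4
j=6: u_6=199/330 ∈ [37/64, 21/32) → index 6
j=7: u_7=229/330 ∈ [11/16, 53/64) → index 8
j=8: u_8=259/330 ∈ [11/16, 53/64) → index 8
j=9: u_9=289/330 ∈ [53/64, 15/16) → index 9
j=10: u_10=29/30 ∈ [15/16, 1) → index 10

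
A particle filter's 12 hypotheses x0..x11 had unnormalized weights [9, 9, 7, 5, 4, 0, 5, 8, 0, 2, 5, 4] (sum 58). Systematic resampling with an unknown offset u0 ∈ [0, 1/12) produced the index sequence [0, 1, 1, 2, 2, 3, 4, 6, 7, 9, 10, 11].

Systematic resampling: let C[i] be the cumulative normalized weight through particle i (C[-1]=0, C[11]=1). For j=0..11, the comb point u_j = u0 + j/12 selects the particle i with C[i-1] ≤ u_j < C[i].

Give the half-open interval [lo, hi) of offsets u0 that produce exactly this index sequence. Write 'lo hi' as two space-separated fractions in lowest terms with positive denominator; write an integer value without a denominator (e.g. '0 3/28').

C = [9/58, 9/29, 25/58, 15/29, 17/29, 17/29, 39/58, 47/58, 47/58, 49/58, 27/29, 1]
j=0 picked index 0: u0 ∈ [0, 9/58)
j=1 picked index 1: u0 ∈ [25/348, 79/348)
j=2 picked index 1: u0 ∈ [-1/87, 25/174)
j=3 picked index 2: u0 ∈ [7/116, 21/116)
j=4 picked index 2: u0 ∈ [-2/87, 17/174)
j=5 picked index 3: u0 ∈ [5/348, 35/348)
j=6 picked index 4: u0 ∈ [1/58, 5/58)
j=7 picked index 6: u0 ∈ [1/348, 31/348)
j=8 picked index 7: u0 ∈ [1/174, 25/174)
j=9 picked index 9: u0 ∈ [7/116, 11/116)
j=10 picked index 10: u0 ∈ [1/87, 17/174)
j=11 picked index 11: u0 ∈ [5/348, 1/12)
intersection: [25/348, 1/12)

25/348 1/12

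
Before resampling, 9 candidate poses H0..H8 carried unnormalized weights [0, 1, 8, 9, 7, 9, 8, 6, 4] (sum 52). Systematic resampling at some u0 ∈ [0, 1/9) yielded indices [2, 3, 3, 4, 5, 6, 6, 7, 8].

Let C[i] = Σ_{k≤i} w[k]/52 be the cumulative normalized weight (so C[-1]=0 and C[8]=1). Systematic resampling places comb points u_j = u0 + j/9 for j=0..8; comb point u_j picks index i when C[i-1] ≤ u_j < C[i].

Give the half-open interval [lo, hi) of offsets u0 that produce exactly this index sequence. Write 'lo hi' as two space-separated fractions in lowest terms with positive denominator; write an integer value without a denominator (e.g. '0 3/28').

C = [0, 1/52, 9/52, 9/26, 25/52, 17/26, 21/26, 12/13, 1]
j=0 picked index 2: u0 ∈ [1/52, 9/52)
j=1 picked index 3: u0 ∈ [29/468, 55/234)
j=2 picked index 3: u0 ∈ [-23/468, 29/234)
j=3 picked index 4: u0 ∈ [1/78, 23/156)
j=4 picked index 5: u0 ∈ [17/468, 49/234)
j=5 picked index 6: u0 ∈ [23/234, 59/234)
j=6 picked index 6: u0 ∈ [-1/78, 11/78)
j=7 picked index 7: u0 ∈ [7/234, 17/117)
j=8 picked index 8: u0 ∈ [4/117, 1/9)
intersection: [23/234, 1/9)

23/234 1/9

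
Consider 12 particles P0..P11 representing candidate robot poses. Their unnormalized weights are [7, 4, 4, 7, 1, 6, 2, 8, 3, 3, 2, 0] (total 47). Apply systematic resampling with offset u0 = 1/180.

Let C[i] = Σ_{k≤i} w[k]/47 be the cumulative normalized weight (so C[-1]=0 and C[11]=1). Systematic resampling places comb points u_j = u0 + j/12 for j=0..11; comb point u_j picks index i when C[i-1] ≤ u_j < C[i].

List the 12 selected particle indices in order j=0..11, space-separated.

C = [7/47, 11/47, 15/47, 22/47, 23/47, 29/47, 31/47, 39/47, 42/47, 45/47, 1, 1]
j=0: u_0=1/180 ∈ [0, 7/47) → index 0
j=1: u_1=4/45 ∈ [0, 7/47) → index 0
j=2: u_2=31/180 ∈ [7/47, 11/47) → index 1
j=3: u_3=23/90 ∈ [11/47, 15/47) → index 2
j=4: u_4=61/180 ∈ [15/47, 22/47) → index 3
j=5: u_5=19/45 ∈ [15/47, 22/47) → index 3
j=6: u_6=91/180 ∈ [23/47, 29/47) → index 5
j=7: u_7=53/90 ∈ [23/47, 29/47) → index 5
j=8: u_8=121/180 ∈ [31/47, 39/47) → index 7
j=9: u_9=34/45 ∈ [31/47, 39/47) → index 7
j=10: u_10=151/180 ∈ [39/47, 42/47) → index 8
j=11: u_11=83/90 ∈ [42/47, 45/47) → index 9

0 0 1 2 3 3 5 5 7 7 8 9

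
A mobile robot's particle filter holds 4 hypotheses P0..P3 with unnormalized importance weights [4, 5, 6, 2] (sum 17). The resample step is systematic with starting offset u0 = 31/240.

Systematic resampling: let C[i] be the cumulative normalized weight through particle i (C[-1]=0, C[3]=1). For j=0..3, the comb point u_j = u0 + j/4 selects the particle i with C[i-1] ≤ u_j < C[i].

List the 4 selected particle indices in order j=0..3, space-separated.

C = [4/17, 9/17, 15/17, 1]
j=0: u_0=31/240 ∈ [0, 4/17) → index 0
j=1: u_1=91/240 ∈ [4/17, 9/17) → index 1
j=2: u_2=151/240 ∈ [9/17, 15/17) → index 2
j=3: u_3=211/240 ∈ [9/17, 15/17) → index 2

0 1 2 2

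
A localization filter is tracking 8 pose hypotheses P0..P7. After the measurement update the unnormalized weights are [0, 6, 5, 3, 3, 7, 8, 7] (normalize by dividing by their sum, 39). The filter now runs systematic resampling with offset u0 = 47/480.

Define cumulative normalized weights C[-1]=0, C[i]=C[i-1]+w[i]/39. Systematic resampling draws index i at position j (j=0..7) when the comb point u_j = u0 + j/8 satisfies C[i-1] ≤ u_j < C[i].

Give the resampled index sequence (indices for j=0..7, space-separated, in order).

1 2 3 5 5 6 7 7

C = [0, 2/13, 11/39, 14/39, 17/39, 8/13, 32/39, 1]
j=0: u_0=47/480 ∈ [0, 2/13) → index 1
j=1: u_1=107/480 ∈ [2/13, 11/39) → index 2
j=2: u_2=167/480 ∈ [11/39, 14/39) → index 3
j=3: u_3=227/480 ∈ [17/39, 8/13) → index 5
j=4: u_4=287/480 ∈ [17/39, 8/13) → index 5
j=5: u_5=347/480 ∈ [8/13, 32/39) → index 6
j=6: u_6=407/480 ∈ [32/39, 1) → index 7
j=7: u_7=467/480 ∈ [32/39, 1) → index 7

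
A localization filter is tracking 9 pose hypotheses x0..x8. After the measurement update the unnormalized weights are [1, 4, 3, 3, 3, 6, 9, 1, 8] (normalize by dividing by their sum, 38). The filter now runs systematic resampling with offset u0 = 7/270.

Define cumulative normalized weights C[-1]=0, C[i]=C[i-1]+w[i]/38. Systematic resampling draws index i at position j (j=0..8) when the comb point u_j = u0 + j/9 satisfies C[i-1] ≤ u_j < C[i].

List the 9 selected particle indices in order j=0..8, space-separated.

C = [1/38, 5/38, 4/19, 11/38, 7/19, 10/19, 29/38, 15/19, 1]
j=0: u_0=7/270 ∈ [0, 1/38) → index 0
j=1: u_1=37/270 ∈ [5/38, 4/19) → index 2
j=2: u_2=67/270 ∈ [4/19, 11/38) → index 3
j=3: u_3=97/270 ∈ [11/38, 7/19) → index 4
j=4: u_4=127/270 ∈ [7/19, 10/19) → index 5
j=5: u_5=157/270 ∈ [10/19, 29/38) → index 6
j=6: u_6=187/270 ∈ [10/19, 29/38) → index 6
j=7: u_7=217/270 ∈ [15/19, 1) → index 8
j=8: u_8=247/270 ∈ [15/19, 1) → index 8

0 2 3 4 5 6 6 8 8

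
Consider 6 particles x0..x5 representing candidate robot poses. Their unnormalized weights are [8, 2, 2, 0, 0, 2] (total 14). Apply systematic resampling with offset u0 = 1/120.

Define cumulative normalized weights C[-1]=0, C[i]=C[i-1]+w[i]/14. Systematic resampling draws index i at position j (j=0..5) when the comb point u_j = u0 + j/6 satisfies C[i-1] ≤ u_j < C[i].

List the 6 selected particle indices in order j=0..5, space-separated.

C = [4/7, 5/7, 6/7, 6/7, 6/7, 1]
j=0: u_0=1/120 ∈ [0, 4/7) → index 0
j=1: u_1=7/40 ∈ [0, 4/7) → index 0
j=2: u_2=41/120 ∈ [0, 4/7) → index 0
j=3: u_3=61/120 ∈ [0, 4/7) → index 0
j=4: u_4=27/40 ∈ [4/7, 5/7) → index 1
j=5: u_5=101/120 ∈ [5/7, 6/7) → index 2

0 0 0 0 1 2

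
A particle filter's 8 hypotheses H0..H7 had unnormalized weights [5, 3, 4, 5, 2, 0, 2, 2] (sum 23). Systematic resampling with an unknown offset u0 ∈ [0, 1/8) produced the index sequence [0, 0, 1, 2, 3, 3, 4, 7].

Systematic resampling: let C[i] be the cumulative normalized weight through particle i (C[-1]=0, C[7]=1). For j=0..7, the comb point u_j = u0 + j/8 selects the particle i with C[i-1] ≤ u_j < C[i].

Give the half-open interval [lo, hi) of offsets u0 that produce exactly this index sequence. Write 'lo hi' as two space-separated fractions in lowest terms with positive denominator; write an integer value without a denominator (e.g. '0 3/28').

7/184 7/92

C = [5/23, 8/23, 12/23, 17/23, 19/23, 19/23, 21/23, 1]
j=0 picked index 0: u0 ∈ [0, 5/23)
j=1 picked index 0: u0 ∈ [-1/8, 17/184)
j=2 picked index 1: u0 ∈ [-3/92, 9/92)
j=3 picked index 2: u0 ∈ [-5/184, 27/184)
j=4 picked index 3: u0 ∈ [1/46, 11/46)
j=5 picked index 3: u0 ∈ [-19/184, 21/184)
j=6 picked index 4: u0 ∈ [-1/92, 7/92)
j=7 picked index 7: u0 ∈ [7/184, 1/8)
intersection: [7/184, 7/92)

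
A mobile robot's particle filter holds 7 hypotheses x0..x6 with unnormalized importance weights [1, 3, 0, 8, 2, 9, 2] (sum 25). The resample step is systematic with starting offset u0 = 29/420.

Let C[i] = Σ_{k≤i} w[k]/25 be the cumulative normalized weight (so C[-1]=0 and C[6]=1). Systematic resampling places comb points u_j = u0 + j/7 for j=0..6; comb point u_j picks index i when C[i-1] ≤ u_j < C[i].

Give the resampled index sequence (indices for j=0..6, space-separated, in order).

1 3 3 4 5 5 6

C = [1/25, 4/25, 4/25, 12/25, 14/25, 23/25, 1]
j=0: u_0=29/420 ∈ [1/25, 4/25) → index 1
j=1: u_1=89/420 ∈ [4/25, 12/25) → index 3
j=2: u_2=149/420 ∈ [4/25, 12/25) → index 3
j=3: u_3=209/420 ∈ [12/25, 14/25) → index 4
j=4: u_4=269/420 ∈ [14/25, 23/25) → index 5
j=5: u_5=47/60 ∈ [14/25, 23/25) → index 5
j=6: u_6=389/420 ∈ [23/25, 1) → index 6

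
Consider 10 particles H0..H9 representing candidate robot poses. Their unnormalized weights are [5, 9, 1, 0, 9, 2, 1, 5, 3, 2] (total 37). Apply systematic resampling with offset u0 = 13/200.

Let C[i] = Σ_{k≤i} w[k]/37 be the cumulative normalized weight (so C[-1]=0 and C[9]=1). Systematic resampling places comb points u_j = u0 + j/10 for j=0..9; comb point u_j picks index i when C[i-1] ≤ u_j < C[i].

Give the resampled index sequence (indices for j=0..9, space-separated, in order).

0 1 1 1 4 4 5 7 8 9

C = [5/37, 14/37, 15/37, 15/37, 24/37, 26/37, 27/37, 32/37, 35/37, 1]
j=0: u_0=13/200 ∈ [0, 5/37) → index 0
j=1: u_1=33/200 ∈ [5/37, 14/37) → index 1
j=2: u_2=53/200 ∈ [5/37, 14/37) → index 1
j=3: u_3=73/200 ∈ [5/37, 14/37) → index 1
j=4: u_4=93/200 ∈ [15/37, 24/37) → index 4
j=5: u_5=113/200 ∈ [15/37, 24/37) → index 4
j=6: u_6=133/200 ∈ [24/37, 26/37) → index 5
j=7: u_7=153/200 ∈ [27/37, 32/37) → index 7
j=8: u_8=173/200 ∈ [32/37, 35/37) → index 8
j=9: u_9=193/200 ∈ [35/37, 1) → index 9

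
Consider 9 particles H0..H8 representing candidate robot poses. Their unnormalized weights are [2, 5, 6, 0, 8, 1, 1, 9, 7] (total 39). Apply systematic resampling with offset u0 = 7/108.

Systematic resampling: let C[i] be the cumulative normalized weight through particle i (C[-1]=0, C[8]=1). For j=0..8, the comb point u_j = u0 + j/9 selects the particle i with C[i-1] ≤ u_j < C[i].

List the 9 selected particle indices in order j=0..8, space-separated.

C = [2/39, 7/39, 1/3, 1/3, 7/13, 22/39, 23/39, 32/39, 1]
j=0: u_0=7/108 ∈ [2/39, 7/39) → index 1
j=1: u_1=19/108 ∈ [2/39, 7/39) → index 1
j=2: u_2=31/108 ∈ [7/39, 1/3) → index 2
j=3: u_3=43/108 ∈ [1/3, 7/13) → index 4
j=4: u_4=55/108 ∈ [1/3, 7/13) → index 4
j=5: u_5=67/108 ∈ [23/39, 32/39) → index 7
j=6: u_6=79/108 ∈ [23/39, 32/39) → index 7
j=7: u_7=91/108 ∈ [32/39, 1) → index 8
j=8: u_8=103/108 ∈ [32/39, 1) → index 8

1 1 2 4 4 7 7 8 8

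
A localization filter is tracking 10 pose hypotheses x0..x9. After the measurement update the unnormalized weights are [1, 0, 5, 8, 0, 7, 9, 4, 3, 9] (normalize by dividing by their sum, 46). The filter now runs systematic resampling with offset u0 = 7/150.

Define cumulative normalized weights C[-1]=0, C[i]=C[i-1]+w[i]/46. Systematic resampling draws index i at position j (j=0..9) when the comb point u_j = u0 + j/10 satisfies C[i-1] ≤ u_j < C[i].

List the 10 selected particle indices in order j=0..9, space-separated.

2 3 3 5 5 6 6 8 9 9

C = [1/46, 1/46, 3/23, 7/23, 7/23, 21/46, 15/23, 17/23, 37/46, 1]
j=0: u_0=7/150 ∈ [1/46, 3/23) → index 2
j=1: u_1=11/75 ∈ [3/23, 7/23) → index 3
j=2: u_2=37/150 ∈ [3/23, 7/23) → index 3
j=3: u_3=26/75 ∈ [7/23, 21/46) → index 5
j=4: u_4=67/150 ∈ [7/23, 21/46) → index 5
j=5: u_5=41/75 ∈ [21/46, 15/23) → index 6
j=6: u_6=97/150 ∈ [21/46, 15/23) → index 6
j=7: u_7=56/75 ∈ [17/23, 37/46) → index 8
j=8: u_8=127/150 ∈ [37/46, 1) → index 9
j=9: u_9=71/75 ∈ [37/46, 1) → index 9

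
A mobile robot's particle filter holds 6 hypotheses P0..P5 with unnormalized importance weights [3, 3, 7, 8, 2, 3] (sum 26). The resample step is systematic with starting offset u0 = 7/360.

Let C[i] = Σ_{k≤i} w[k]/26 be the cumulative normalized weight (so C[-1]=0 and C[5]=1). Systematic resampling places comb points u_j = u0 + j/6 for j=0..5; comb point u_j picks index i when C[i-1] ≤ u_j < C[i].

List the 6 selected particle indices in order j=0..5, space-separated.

0 1 2 3 3 4

C = [3/26, 3/13, 1/2, 21/26, 23/26, 1]
j=0: u_0=7/360 ∈ [0, 3/26) → index 0
j=1: u_1=67/360 ∈ [3/26, 3/13) → index 1
j=2: u_2=127/360 ∈ [3/13, 1/2) → index 2
j=3: u_3=187/360 ∈ [1/2, 21/26) → index 3
j=4: u_4=247/360 ∈ [1/2, 21/26) → index 3
j=5: u_5=307/360 ∈ [21/26, 23/26) → index 4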